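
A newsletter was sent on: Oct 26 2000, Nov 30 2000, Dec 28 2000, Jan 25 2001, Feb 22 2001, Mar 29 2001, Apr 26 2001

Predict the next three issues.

May 31 2001, Jun 28 2001, Jul 26 2001

Every date is a Thursday; gaps 35, 28, 28, 28, 35, 28 days.
Each is the last Thursday of its month (at least one falls on the 29th or later, ruling out '4th Thursday').
Last Thursday of May 2001: May 31 2001.
Last Thursday of June 2001: Jun 28 2001.
Last Thursday of July 2001: Jul 26 2001.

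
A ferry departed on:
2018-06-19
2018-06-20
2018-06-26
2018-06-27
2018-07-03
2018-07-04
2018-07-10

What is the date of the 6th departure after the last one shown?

2018-07-31

Gaps: 1, 6, 1, 6, 1, 6 days — not constant, but cyclic with period 2.
The events fall on every Tuesday and Wednesday.
Next Wednesday: 2018-07-11.
The following Tuesday is 2018-07-17.
The following Wednesday is 2018-07-18.
Next Tuesday: 2018-07-24.
The following Wednesday is 2018-07-25.
The following Tuesday is 2018-07-31.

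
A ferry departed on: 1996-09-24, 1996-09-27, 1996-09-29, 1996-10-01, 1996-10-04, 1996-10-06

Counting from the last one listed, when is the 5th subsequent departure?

Every event lands on a Tuesday or Friday or Sunday (gaps cycle 3, 2, 2, 3, 2).
So the schedule is: every Tuesday, Friday and Sunday.
The following Tuesday is 1996-10-08.
The following Friday is 1996-10-11.
The following Sunday is 1996-10-13.
The following Tuesday is 1996-10-15.
The following Friday is 1996-10-18.

1996-10-18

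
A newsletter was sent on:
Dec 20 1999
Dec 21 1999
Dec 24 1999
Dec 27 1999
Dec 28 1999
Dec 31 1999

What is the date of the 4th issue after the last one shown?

Jan 10 2000

Every event lands on a Monday or Tuesday or Friday (gaps cycle 1, 3, 3, 1, 3).
So the schedule is: every Monday, Tuesday and Friday.
Next Monday: Jan 3 2000.
Next Tuesday: Jan 4 2000.
The following Friday is Jan 7 2000.
Next Monday: Jan 10 2000.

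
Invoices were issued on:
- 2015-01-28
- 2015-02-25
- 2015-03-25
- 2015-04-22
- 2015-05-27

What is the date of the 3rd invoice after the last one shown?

Gaps: 28, 28, 28, 35 days — a mix of 28 and 35. Every date is a Wednesday.
Each is the 4th Wednesday of its month.
4th Wednesday of June 2015: 2015-06-24.
4th Wednesday of July 2015: 2015-07-22.
August 2015 — 4th Wednesday is 2015-08-26.

2015-08-26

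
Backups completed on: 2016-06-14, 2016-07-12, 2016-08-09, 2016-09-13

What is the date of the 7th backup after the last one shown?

These are Tuesdays at 28- or 35-day spacing (28, 28, 35).
The pattern: 2nd Tuesday of the month.
2nd Tuesday of October 2016: 2016-10-11.
November 2016 — 2nd Tuesday is 2016-11-08.
2nd Tuesday of December 2016: 2016-12-13.
January 2017 — 2nd Tuesday is 2017-01-10.
2nd Tuesday of February 2017: 2017-02-14.
March 2017 — 2nd Tuesday is 2017-03-14.
April 2017 — 2nd Tuesday is 2017-04-11.

2017-04-11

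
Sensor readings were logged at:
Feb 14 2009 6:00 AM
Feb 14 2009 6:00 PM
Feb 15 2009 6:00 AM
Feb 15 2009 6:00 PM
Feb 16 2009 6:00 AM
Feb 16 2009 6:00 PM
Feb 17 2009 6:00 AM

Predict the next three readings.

Feb 17 2009 6:00 PM, Feb 18 2009 6:00 AM, Feb 18 2009 6:00 PM

The interval is a steady 12 hours (12, 12, 12, 12, 12, 12).
Feb 17 2009 6:00 AM + 12 h = Feb 17 2009 6:00 PM.
Feb 17 2009 6:00 PM + 12 h = Feb 18 2009 6:00 AM.
Feb 18 2009 6:00 AM + 12 h = Feb 18 2009 6:00 PM.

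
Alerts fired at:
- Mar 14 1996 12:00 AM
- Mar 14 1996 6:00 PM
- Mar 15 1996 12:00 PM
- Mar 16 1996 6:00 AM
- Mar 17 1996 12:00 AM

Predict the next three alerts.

The interval is a steady 18 hours (18, 18, 18, 18).
Mar 17 1996 12:00 AM + 18 h = Mar 17 1996 6:00 PM.
Mar 17 1996 6:00 PM + 18 h = Mar 18 1996 12:00 PM.
Mar 18 1996 12:00 PM + 18 h = Mar 19 1996 6:00 AM.

Mar 17 1996 6:00 PM, Mar 18 1996 12:00 PM, Mar 19 1996 6:00 AM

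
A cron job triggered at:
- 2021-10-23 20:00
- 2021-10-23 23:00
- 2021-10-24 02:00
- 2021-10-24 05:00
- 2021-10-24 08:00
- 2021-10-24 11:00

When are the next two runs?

2021-10-24 14:00, 2021-10-24 17:00

Spacing: 3, 3, 3, 3, 3 h — constant 3 h.
2021-10-24 11:00 + 3 h = 2021-10-24 14:00.
2021-10-24 14:00 + 3 h = 2021-10-24 17:00.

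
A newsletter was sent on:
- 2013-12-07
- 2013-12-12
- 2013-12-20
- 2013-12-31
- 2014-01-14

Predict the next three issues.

2014-01-31, 2014-02-20, 2014-03-15

Intervals are 5, 8, 11, 14 days — an arithmetic progression with common difference 3.
Next gap: 17 days. 2014-01-14 + 17 days = 2014-01-31.
Next gap: 20 days. 2014-01-31 + 20 days = 2014-02-20.
Next gap: 23 days. 2014-02-20 + 23 days = 2014-03-15.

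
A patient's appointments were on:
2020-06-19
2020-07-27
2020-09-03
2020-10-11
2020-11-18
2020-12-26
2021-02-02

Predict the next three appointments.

2021-03-12, 2021-04-19, 2021-05-27

The spacing is 38, 38, 38, 38, 38, 38 days — always 38 days.
2021-02-02 + 38 days = 2021-03-12.
2021-03-12 + 38 days = 2021-04-19.
2021-04-19 + 38 days = 2021-05-27.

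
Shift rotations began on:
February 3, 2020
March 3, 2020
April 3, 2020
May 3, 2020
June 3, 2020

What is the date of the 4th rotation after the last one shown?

October 3, 2020

Each date is the 3rd; the gaps (29, 31, 30, 31) track the month lengths.
The rule is the 3rd of each month.
Next: July 2020 → July 3, 2020.
Next: August 2020 → August 3, 2020.
September 2020: September 3, 2020.
October 2020: October 3, 2020.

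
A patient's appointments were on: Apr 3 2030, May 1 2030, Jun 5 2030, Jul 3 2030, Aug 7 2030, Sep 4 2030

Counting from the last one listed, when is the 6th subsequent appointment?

All dates are Wednesdays, 28, 35, 28, 35, 28 days apart.
Specifically, the 1st Wednesday of each month.
October 2030 — 1st Wednesday is Oct 2 2030.
November 2030 — 1st Wednesday is Nov 6 2030.
December 2030 — 1st Wednesday is Dec 4 2030.
January 2031 — 1st Wednesday is Jan 1 2031.
February 2031 — 1st Wednesday is Feb 5 2031.
March 2031 — 1st Wednesday is Mar 5 2031.

Mar 5 2031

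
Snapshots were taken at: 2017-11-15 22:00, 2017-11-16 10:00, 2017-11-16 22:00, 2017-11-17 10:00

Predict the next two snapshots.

2017-11-17 22:00, 2017-11-18 10:00

Spacing: 12, 12, 12 h — constant 12 h.
2017-11-17 10:00 + 12 h = 2017-11-17 22:00.
2017-11-17 22:00 + 12 h = 2017-11-18 10:00.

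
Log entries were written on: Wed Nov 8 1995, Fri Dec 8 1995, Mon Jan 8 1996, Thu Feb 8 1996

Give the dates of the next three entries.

Each date is the 8th; the gaps (30, 31, 31) track the month lengths.
The rule is the 8th of each month.
Next: March 1996 → Fri Mar 8 1996.
April 1996: Mon Apr 8 1996.
May 1996: Wed May 8 1996.

Fri Mar 8 1996, Mon Apr 8 1996, Wed May 8 1996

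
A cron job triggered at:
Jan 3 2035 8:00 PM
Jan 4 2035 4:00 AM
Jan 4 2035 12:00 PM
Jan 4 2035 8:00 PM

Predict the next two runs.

Jan 5 2035 4:00 AM, Jan 5 2035 12:00 PM

The interval is a steady 8 hours (8, 8, 8).
Jan 4 2035 8:00 PM + 8 h = Jan 5 2035 4:00 AM.
Jan 5 2035 4:00 AM + 8 h = Jan 5 2035 12:00 PM.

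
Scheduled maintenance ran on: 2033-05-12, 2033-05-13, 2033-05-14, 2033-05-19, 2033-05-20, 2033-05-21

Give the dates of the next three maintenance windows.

2033-05-26, 2033-05-27, 2033-05-28

Gaps: 1, 1, 5, 1, 1 days — not constant, but cyclic with period 3.
The events fall on every Thursday, Friday and Saturday.
The following Thursday is 2033-05-26.
The following Friday is 2033-05-27.
Next Saturday: 2033-05-28.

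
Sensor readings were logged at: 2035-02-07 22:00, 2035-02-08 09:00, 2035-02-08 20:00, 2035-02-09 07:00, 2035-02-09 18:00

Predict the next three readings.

2035-02-10 05:00, 2035-02-10 16:00, 2035-02-11 03:00

Gaps: 11, 11, 11, 11 hours — each event is 11 hours after the previous one.
2035-02-09 18:00 + 11 h = 2035-02-10 05:00.
2035-02-10 05:00 + 11 h = 2035-02-10 16:00.
2035-02-10 16:00 + 11 h = 2035-02-11 03:00.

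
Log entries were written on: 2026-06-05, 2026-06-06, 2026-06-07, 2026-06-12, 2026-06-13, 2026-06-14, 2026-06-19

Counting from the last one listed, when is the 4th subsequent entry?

Every event lands on a Friday or Saturday or Sunday (gaps cycle 1, 1, 5, 1, 1, 5).
So the schedule is: every Friday, Saturday and Sunday.
The following Saturday is 2026-06-20.
The following Sunday is 2026-06-21.
The following Friday is 2026-06-26.
Next Saturday: 2026-06-27.

2026-06-27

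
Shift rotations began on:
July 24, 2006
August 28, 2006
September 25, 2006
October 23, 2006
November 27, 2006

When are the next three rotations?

Gaps: 35, 28, 28, 35 days — a mix of 28 and 35. Every date is a Monday.
Each is the 4th Monday of its month.
4th Monday of December 2006: December 25, 2006.
January 2007 — 4th Monday is January 22, 2007.
February 2007 — 4th Monday is February 26, 2007.

December 25, 2006; January 22, 2007; February 26, 2007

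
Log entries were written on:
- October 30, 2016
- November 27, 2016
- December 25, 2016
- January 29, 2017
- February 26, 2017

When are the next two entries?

March 26, 2017; April 30, 2017

These are Sundays with 28, 28, 35, 28-day gaps.
Each is the final Sunday of its month — October 30, 2016 is past the 28th, so '4th Sunday' doesn't fit.
Last Sunday of March 2017: March 26, 2017.
Last Sunday of April 2017: April 30, 2017.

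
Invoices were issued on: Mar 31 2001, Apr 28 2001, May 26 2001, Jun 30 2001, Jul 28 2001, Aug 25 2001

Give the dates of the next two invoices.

Sep 29 2001, Oct 27 2001

These are Saturdays with 28, 28, 35, 28, 28-day gaps.
Each is the final Saturday of its month — Mar 31 2001 is past the 28th, so '4th Saturday' doesn't fit.
Last Saturday of September 2001: Sep 29 2001.
Last Saturday of October 2001: Oct 27 2001.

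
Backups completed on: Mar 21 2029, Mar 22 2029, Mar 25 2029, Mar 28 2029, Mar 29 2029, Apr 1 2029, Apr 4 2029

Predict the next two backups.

The gap pattern 1, 3, 3, 1, 3, 3 repeats every 3 events.
These are the Wednesdays, Thursdays and Sundays of each week.
The following Thursday is Apr 5 2029.
Next Sunday: Apr 8 2029.

Apr 5 2029, Apr 8 2029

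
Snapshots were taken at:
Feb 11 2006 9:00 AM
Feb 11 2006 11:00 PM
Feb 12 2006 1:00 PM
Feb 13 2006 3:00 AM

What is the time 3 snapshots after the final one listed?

Spacing: 14, 14, 14 h — constant 14 h.
Feb 13 2006 3:00 AM + 14 h = Feb 13 2006 5:00 PM.
Feb 13 2006 5:00 PM + 14 h = Feb 14 2006 7:00 AM.
Feb 14 2006 7:00 AM + 14 h = Feb 14 2006 9:00 PM.

Feb 14 2006 9:00 PM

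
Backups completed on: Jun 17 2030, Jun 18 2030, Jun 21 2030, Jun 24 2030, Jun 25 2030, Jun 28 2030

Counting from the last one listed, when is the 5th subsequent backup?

Jul 9 2030

The gap pattern 1, 3, 3, 1, 3 repeats every 3 events.
These are the Mondays, Tuesdays and Fridays of each week.
Next Monday: Jul 1 2030.
The following Tuesday is Jul 2 2030.
The following Friday is Jul 5 2030.
The following Monday is Jul 8 2030.
Next Tuesday: Jul 9 2030.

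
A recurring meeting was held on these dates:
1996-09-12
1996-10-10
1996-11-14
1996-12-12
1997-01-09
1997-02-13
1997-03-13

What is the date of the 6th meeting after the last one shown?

1997-09-11

These are Thursdays at 28- or 35-day spacing (28, 35, 28, 28, 35, 28).
The pattern: 2nd Thursday of the month.
April 1997 — 2nd Thursday is 1997-04-10.
2nd Thursday of May 1997: 1997-05-08.
2nd Thursday of June 1997: 1997-06-12.
2nd Thursday of July 1997: 1997-07-10.
2nd Thursday of August 1997: 1997-08-14.
2nd Thursday of September 1997: 1997-09-11.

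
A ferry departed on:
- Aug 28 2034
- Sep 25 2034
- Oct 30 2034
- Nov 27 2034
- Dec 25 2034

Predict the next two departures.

All Mondays; the gaps (28, 35, 28, 28) vary with month length.
This is the last Monday of each month.
January 2035 ends with Monday Jan 29 2035.
Last Monday of February 2035: Feb 26 2035.

Jan 29 2035, Feb 26 2035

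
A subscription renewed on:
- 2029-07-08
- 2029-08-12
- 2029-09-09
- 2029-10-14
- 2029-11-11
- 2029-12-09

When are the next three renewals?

All dates are Sundays, 35, 28, 35, 28, 28 days apart.
Specifically, the 2nd Sunday of each month.
January 2030 — 2nd Sunday is 2030-01-13.
February 2030 — 2nd Sunday is 2030-02-10.
2nd Sunday of March 2030: 2030-03-10.

2030-01-13, 2030-02-10, 2030-03-10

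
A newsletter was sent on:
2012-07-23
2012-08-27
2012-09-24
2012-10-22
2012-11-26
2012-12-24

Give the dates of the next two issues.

2013-01-28, 2013-02-25

Gaps: 35, 28, 28, 35, 28 days — a mix of 28 and 35. Every date is a Monday.
Each is the 4th Monday of its month.
4th Monday of January 2013: 2013-01-28.
February 2013 — 4th Monday is 2013-02-25.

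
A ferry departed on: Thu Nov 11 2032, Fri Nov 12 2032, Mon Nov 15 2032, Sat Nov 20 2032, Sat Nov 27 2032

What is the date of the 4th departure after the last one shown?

Fri Jan 14 2033

Gaps: 1, 3, 5, 7 days — each gap is 2 larger than the previous one.
Next gap: 9 days. Sat Nov 27 2032 + 9 days = Mon Dec 6 2032.
Next gap: 11 days. Mon Dec 6 2032 + 11 days = Fri Dec 17 2032.
Next gap: 13 days. Fri Dec 17 2032 + 13 days = Thu Dec 30 2032.
Next gap: 15 days. Thu Dec 30 2032 + 15 days = Fri Jan 14 2033.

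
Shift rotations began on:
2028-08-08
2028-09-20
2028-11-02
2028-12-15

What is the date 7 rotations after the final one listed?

2029-10-12

Every event comes 43 days after the last (43, 43, 43).
2028-12-15 + 43 days = 2029-01-27.
2029-01-27 + 43 days = 2029-03-11.
2029-03-11 + 43 days = 2029-04-23.
2029-04-23 + 43 days = 2029-06-05.
2029-06-05 + 43 days = 2029-07-18.
2029-07-18 + 43 days = 2029-08-30.
2029-08-30 + 43 days = 2029-10-12.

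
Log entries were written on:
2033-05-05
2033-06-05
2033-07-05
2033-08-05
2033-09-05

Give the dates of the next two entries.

2033-10-05, 2033-11-05

Each date is the 5th; the gaps (31, 30, 31, 31) track the month lengths.
The rule is the 5th of each month.
October 2033: 2033-10-05.
November 2033: 2033-11-05.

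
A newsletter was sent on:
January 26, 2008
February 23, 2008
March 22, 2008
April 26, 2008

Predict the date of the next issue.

All dates are Saturdays, 28, 28, 35 days apart.
Specifically, the 4th Saturday of each month.
4th Saturday of May 2008: May 24, 2008.

May 24, 2008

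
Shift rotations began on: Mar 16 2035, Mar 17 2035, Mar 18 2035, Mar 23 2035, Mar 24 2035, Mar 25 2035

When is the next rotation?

The gap pattern 1, 1, 5, 1, 1 repeats every 3 events.
These are the Fridays, Saturdays and Sundays of each week.
The following Friday is Mar 30 2035.

Mar 30 2035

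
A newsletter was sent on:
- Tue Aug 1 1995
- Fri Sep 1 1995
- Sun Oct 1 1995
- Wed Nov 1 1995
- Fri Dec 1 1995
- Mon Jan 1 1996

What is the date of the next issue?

Thu Feb 1 1996

The day-of-month is always 1 (31, 30, 31, 30, 31 days between events).
So this recurs on the 1st of each month.
February 1996: Thu Feb 1 1996.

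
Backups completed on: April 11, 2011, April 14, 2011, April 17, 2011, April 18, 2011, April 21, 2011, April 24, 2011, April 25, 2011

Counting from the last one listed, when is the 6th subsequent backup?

May 9, 2011

Every event lands on a Monday or Thursday or Sunday (gaps cycle 3, 3, 1, 3, 3, 1).
So the schedule is: every Monday, Thursday and Sunday.
Next Thursday: April 28, 2011.
Next Sunday: May 1, 2011.
Next Monday: May 2, 2011.
The following Thursday is May 5, 2011.
The following Sunday is May 8, 2011.
Next Monday: May 9, 2011.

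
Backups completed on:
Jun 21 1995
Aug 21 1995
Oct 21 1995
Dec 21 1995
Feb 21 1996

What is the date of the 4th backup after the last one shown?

Oct 21 1996

Gaps: 61, 61, 61, 62 days — not constant. Every event is on the 21st of the month.
Pattern: the 21st of every 2 months.
April 1996: Apr 21 1996.
Next: June 1996 → Jun 21 1996.
August 1996: Aug 21 1996.
October 1996: Oct 21 1996.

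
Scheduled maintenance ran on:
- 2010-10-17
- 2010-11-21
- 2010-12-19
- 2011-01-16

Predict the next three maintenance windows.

2011-02-20, 2011-03-20, 2011-04-17

Gaps: 35, 28, 28 days — a mix of 28 and 35. Every date is a Sunday.
Each is the 3rd Sunday of its month.
February 2011 — 3rd Sunday is 2011-02-20.
March 2011 — 3rd Sunday is 2011-03-20.
April 2011 — 3rd Sunday is 2011-04-17.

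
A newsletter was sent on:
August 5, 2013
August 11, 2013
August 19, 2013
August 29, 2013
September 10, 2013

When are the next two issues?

September 24, 2013; October 10, 2013

Gaps: 6, 8, 10, 12 days — each gap is 2 larger than the previous one.
Next gap: 14 days. September 10, 2013 + 14 days = September 24, 2013.
Next gap: 16 days. September 24, 2013 + 16 days = October 10, 2013.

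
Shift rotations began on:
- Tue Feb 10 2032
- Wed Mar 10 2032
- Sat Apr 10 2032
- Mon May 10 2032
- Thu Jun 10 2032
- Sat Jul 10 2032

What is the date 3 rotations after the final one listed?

Sun Oct 10 2032

Gaps: 29, 31, 30, 31, 30 days — not constant. Every event is on the 10th of the month.
Pattern: the 10th of each month.
August 2032: Tue Aug 10 2032.
September 2032: Fri Sep 10 2032.
October 2032: Sun Oct 10 2032.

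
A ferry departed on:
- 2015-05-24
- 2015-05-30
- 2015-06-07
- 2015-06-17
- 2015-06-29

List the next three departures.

Gaps: 6, 8, 10, 12 days — each gap is 2 larger than the previous one.
Next gap: 14 days. 2015-06-29 + 14 days = 2015-07-13.
Next gap: 16 days. 2015-07-13 + 16 days = 2015-07-29.
Next gap: 18 days. 2015-07-29 + 18 days = 2015-08-16.

2015-07-13, 2015-07-29, 2015-08-16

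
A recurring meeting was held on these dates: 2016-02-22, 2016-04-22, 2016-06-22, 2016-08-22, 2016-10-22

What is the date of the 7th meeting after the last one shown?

2017-12-22

Each date is the 22nd; the gaps (60, 61, 61, 61) track the month lengths.
The rule is the 22nd of every 2 months.
Next: December 2016 → 2016-12-22.
February 2017: 2017-02-22.
Next: April 2017 → 2017-04-22.
June 2017: 2017-06-22.
Next: August 2017 → 2017-08-22.
Next: October 2017 → 2017-10-22.
Next: December 2017 → 2017-12-22.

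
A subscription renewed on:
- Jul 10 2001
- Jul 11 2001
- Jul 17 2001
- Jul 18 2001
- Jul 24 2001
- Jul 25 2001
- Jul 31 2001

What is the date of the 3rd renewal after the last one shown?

Aug 8 2001

The gap pattern 1, 6, 1, 6, 1, 6 repeats every 2 events.
These are the Tuesdays and Wednesdays of each week.
Next Wednesday: Aug 1 2001.
Next Tuesday: Aug 7 2001.
Next Wednesday: Aug 8 2001.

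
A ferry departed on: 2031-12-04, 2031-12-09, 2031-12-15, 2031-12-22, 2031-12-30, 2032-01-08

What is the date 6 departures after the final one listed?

Gaps: 5, 6, 7, 8, 9 days — each gap is 1 larger than the previous one.
Next gap: 10 days. 2032-01-08 + 10 days = 2032-01-18.
Next gap: 11 days. 2032-01-18 + 11 days = 2032-01-29.
Next gap: 12 days. 2032-01-29 + 12 days = 2032-02-10.
Next gap: 13 days. 2032-02-10 + 13 days = 2032-02-23.
Next gap: 14 days. 2032-02-23 + 14 days = 2032-03-08.
Next gap: 15 days. 2032-03-08 + 15 days = 2032-03-23.

2032-03-23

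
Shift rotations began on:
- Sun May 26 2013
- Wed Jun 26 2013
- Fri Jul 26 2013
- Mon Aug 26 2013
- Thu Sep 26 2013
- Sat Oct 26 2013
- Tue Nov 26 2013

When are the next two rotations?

Thu Dec 26 2013, Sun Jan 26 2014

The day-of-month is always 26 (31, 30, 31, 31, 30, 31 days between events).
So this recurs on the 26th of each month.
Next: December 2013 → Thu Dec 26 2013.
Next: January 2014 → Sun Jan 26 2014.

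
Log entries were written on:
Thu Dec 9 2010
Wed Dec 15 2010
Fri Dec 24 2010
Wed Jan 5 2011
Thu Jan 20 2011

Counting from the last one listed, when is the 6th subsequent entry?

Wed Jun 22 2011

Gaps: 6, 9, 12, 15 days — each gap is 3 larger than the previous one.
Next gap: 18 days. Thu Jan 20 2011 + 18 days = Mon Feb 7 2011.
Next gap: 21 days. Mon Feb 7 2011 + 21 days = Mon Feb 28 2011.
Next gap: 24 days. Mon Feb 28 2011 + 24 days = Thu Mar 24 2011.
Next gap: 27 days. Thu Mar 24 2011 + 27 days = Wed Apr 20 2011.
Next gap: 30 days. Wed Apr 20 2011 + 30 days = Fri May 20 2011.
Next gap: 33 days. Fri May 20 2011 + 33 days = Wed Jun 22 2011.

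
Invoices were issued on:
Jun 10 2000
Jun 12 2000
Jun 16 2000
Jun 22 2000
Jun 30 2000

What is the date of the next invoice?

Intervals are 2, 4, 6, 8 days — an arithmetic progression with common difference 2.
Next gap: 10 days. Jun 30 2000 + 10 days = Jul 10 2000.

Jul 10 2000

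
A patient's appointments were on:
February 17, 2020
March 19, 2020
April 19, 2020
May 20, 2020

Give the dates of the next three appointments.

Every event comes 31 days after the last (31, 31, 31).
May 20, 2020 + 31 days = June 20, 2020.
June 20, 2020 + 31 days = July 21, 2020.
July 21, 2020 + 31 days = August 21, 2020.

June 20, 2020; July 21, 2020; August 21, 2020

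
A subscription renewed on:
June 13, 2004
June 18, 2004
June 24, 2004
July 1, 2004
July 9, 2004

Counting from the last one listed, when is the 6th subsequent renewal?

September 16, 2004

Gaps: 5, 6, 7, 8 days — each gap is 1 larger than the previous one.
Next gap: 9 days. July 9, 2004 + 9 days = July 18, 2004.
Next gap: 10 days. July 18, 2004 + 10 days = July 28, 2004.
Next gap: 11 days. July 28, 2004 + 11 days = August 8, 2004.
Next gap: 12 days. August 8, 2004 + 12 days = August 20, 2004.
Next gap: 13 days. August 20, 2004 + 13 days = September 2, 2004.
Next gap: 14 days. September 2, 2004 + 14 days = September 16, 2004.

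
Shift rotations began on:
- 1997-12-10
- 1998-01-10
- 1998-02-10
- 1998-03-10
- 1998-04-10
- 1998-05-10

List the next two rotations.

Each date is the 10th; the gaps (31, 31, 28, 31, 30) track the month lengths.
The rule is the 10th of each month.
June 1998: 1998-06-10.
July 1998: 1998-07-10.

1998-06-10, 1998-07-10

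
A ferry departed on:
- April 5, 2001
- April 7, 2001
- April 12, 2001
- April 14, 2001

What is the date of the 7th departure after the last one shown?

Every event lands on a Thursday or Saturday (gaps cycle 2, 5, 2).
So the schedule is: every Thursday and Saturday.
Next Thursday: April 19, 2001.
The following Saturday is April 21, 2001.
Next Thursday: April 26, 2001.
Next Saturday: April 28, 2001.
The following Thursday is May 3, 2001.
The following Saturday is May 5, 2001.
Next Thursday: May 10, 2001.

May 10, 2001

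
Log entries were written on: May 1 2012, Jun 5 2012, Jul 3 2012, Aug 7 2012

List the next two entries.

All dates are Tuesdays, 35, 28, 35 days apart.
Specifically, the 1st Tuesday of each month.
September 2012 — 1st Tuesday is Sep 4 2012.
October 2012 — 1st Tuesday is Oct 2 2012.

Sep 4 2012, Oct 2 2012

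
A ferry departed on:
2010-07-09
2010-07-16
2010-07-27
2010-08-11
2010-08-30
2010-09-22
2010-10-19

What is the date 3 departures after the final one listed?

Intervals are 7, 11, 15, 19, 23, 27 days — an arithmetic progression with common difference 4.
Next gap: 31 days. 2010-10-19 + 31 days = 2010-11-19.
Next gap: 35 days. 2010-11-19 + 35 days = 2010-12-24.
Next gap: 39 days. 2010-12-24 + 39 days = 2011-02-01.

2011-02-01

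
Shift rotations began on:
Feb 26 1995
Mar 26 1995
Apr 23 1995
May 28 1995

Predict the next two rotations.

All dates are Sundays, 28, 28, 35 days apart.
Specifically, the 4th Sunday of each month.
4th Sunday of June 1995: Jun 25 1995.
4th Sunday of July 1995: Jul 23 1995.

Jun 25 1995, Jul 23 1995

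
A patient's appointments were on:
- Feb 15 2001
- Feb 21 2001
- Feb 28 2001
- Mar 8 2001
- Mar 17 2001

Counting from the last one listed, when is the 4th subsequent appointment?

The spacing grows by 1 each time: 6, 7, 8, 9 days.
Next gap: 10 days. Mar 17 2001 + 10 days = Mar 27 2001.
Next gap: 11 days. Mar 27 2001 + 11 days = Apr 7 2001.
Next gap: 12 days. Apr 7 2001 + 12 days = Apr 19 2001.
Next gap: 13 days. Apr 19 2001 + 13 days = May 2 2001.

May 2 2001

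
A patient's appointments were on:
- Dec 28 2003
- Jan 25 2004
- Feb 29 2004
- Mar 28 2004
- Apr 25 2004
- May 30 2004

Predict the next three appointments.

Jun 27 2004, Jul 25 2004, Aug 29 2004

Every date is a Sunday; gaps 28, 35, 28, 28, 35 days.
Each is the last Sunday of its month (at least one falls on the 29th or later, ruling out '4th Sunday').
June 2004 ends with Sunday Jun 27 2004.
Last Sunday of July 2004: Jul 25 2004.
August 2004 ends with Sunday Aug 29 2004.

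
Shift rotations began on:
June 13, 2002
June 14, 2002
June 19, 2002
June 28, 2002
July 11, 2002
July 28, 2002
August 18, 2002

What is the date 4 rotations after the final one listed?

December 20, 2002

The spacing grows by 4 each time: 1, 5, 9, 13, 17, 21 days.
Next gap: 25 days. August 18, 2002 + 25 days = September 12, 2002.
Next gap: 29 days. September 12, 2002 + 29 days = October 11, 2002.
Next gap: 33 days. October 11, 2002 + 33 days = November 13, 2002.
Next gap: 37 days. November 13, 2002 + 37 days = December 20, 2002.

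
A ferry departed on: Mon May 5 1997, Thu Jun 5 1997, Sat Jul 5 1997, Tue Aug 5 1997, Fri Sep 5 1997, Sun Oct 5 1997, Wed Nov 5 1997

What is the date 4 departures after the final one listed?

Thu Mar 5 1998

Gaps: 31, 30, 31, 31, 30, 31 days — not constant. Every event is on the 5th of the month.
Pattern: the 5th of each month.
Next: December 1997 → Fri Dec 5 1997.
January 1998: Mon Jan 5 1998.
February 1998: Thu Feb 5 1998.
Next: March 1998 → Thu Mar 5 1998.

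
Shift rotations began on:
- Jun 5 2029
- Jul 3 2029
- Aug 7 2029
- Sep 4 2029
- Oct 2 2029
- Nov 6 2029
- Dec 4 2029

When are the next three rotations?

Jan 1 2030, Feb 5 2030, Mar 5 2030

All dates are Tuesdays, 28, 35, 28, 28, 35, 28 days apart.
Specifically, the 1st Tuesday of each month.
1st Tuesday of January 2030: Jan 1 2030.
February 2030 — 1st Tuesday is Feb 5 2030.
1st Tuesday of March 2030: Mar 5 2030.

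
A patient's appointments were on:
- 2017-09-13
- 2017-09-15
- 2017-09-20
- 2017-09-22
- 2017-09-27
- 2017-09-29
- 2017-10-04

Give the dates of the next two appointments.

2017-10-06, 2017-10-11

Every event lands on a Wednesday or Friday (gaps cycle 2, 5, 2, 5, 2, 5).
So the schedule is: every Wednesday and Friday.
Next Friday: 2017-10-06.
The following Wednesday is 2017-10-11.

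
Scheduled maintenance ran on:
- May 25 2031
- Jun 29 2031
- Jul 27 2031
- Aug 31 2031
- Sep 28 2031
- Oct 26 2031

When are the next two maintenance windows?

Nov 30 2031, Dec 28 2031

All Sundays; the gaps (35, 28, 35, 28, 28) vary with month length.
This is the last Sunday of each month.
Last Sunday of November 2031: Nov 30 2031.
December 2031 ends with Sunday Dec 28 2031.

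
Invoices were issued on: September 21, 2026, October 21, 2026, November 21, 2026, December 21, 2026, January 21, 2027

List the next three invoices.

February 21, 2027; March 21, 2027; April 21, 2027

The day-of-month is always 21 (30, 31, 30, 31 days between events).
So this recurs on the 21st of each month.
Next: February 2027 → February 21, 2027.
March 2027: March 21, 2027.
Next: April 2027 → April 21, 2027.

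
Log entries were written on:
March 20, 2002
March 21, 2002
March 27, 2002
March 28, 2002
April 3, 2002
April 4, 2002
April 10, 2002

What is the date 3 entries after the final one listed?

The gap pattern 1, 6, 1, 6, 1, 6 repeats every 2 events.
These are the Wednesdays and Thursdays of each week.
Next Thursday: April 11, 2002.
The following Wednesday is April 17, 2002.
Next Thursday: April 18, 2002.

April 18, 2002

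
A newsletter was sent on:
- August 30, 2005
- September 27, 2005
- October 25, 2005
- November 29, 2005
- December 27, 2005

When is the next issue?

January 31, 2006

Every date is a Tuesday; gaps 28, 28, 35, 28 days.
Each is the last Tuesday of its month (at least one falls on the 29th or later, ruling out '4th Tuesday').
Last Tuesday of January 2006: January 31, 2006.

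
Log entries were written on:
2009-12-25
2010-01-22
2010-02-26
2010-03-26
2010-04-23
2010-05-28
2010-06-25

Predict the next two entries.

All dates are Fridays, 28, 35, 28, 28, 35, 28 days apart.
Specifically, the 4th Friday of each month.
July 2010 — 4th Friday is 2010-07-23.
4th Friday of August 2010: 2010-08-27.

2010-07-23, 2010-08-27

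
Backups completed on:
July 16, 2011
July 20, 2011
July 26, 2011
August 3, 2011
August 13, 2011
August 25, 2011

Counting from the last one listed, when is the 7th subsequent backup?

January 12, 2012

Intervals are 4, 6, 8, 10, 12 days — an arithmetic progression with common difference 2.
Next gap: 14 days. August 25, 2011 + 14 days = September 8, 2011.
Next gap: 16 days. September 8, 2011 + 16 days = September 24, 2011.
Next gap: 18 days. September 24, 2011 + 18 days = October 12, 2011.
Next gap: 20 days. October 12, 2011 + 20 days = November 1, 2011.
Next gap: 22 days. November 1, 2011 + 22 days = November 23, 2011.
Next gap: 24 days. November 23, 2011 + 24 days = December 17, 2011.
Next gap: 26 days. December 17, 2011 + 26 days = January 12, 2012.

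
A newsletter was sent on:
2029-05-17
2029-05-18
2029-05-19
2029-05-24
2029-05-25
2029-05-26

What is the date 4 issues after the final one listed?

Gaps: 1, 1, 5, 1, 1 days — not constant, but cyclic with period 3.
The events fall on every Thursday, Friday and Saturday.
The following Thursday is 2029-05-31.
The following Friday is 2029-06-01.
Next Saturday: 2029-06-02.
Next Thursday: 2029-06-07.

2029-06-07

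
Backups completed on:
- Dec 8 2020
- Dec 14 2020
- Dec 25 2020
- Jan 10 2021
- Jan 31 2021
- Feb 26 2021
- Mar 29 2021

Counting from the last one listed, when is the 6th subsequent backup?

The spacing grows by 5 each time: 6, 11, 16, 21, 26, 31 days.
Next gap: 36 days. Mar 29 2021 + 36 days = May 4 2021.
Next gap: 41 days. May 4 2021 + 41 days = Jun 14 2021.
Next gap: 46 days. Jun 14 2021 + 46 days = Jul 30 2021.
Next gap: 51 days. Jul 30 2021 + 51 days = Sep 19 2021.
Next gap: 56 days. Sep 19 2021 + 56 days = Nov 14 2021.
Next gap: 61 days. Nov 14 2021 + 61 days = Jan 14 2022.

Jan 14 2022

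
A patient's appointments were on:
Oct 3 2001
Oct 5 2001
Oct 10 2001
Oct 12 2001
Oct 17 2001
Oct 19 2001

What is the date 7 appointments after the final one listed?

Nov 14 2001

Every event lands on a Wednesday or Friday (gaps cycle 2, 5, 2, 5, 2).
So the schedule is: every Wednesday and Friday.
The following Wednesday is Oct 24 2001.
Next Friday: Oct 26 2001.
Next Wednesday: Oct 31 2001.
The following Friday is Nov 2 2001.
Next Wednesday: Nov 7 2001.
Next Friday: Nov 9 2001.
The following Wednesday is Nov 14 2001.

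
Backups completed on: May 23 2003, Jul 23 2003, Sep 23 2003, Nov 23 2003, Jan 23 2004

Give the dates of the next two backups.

The day-of-month is always 23 (61, 62, 61, 61 days between events).
So this recurs on the 23rd of every 2 months.
Next: March 2004 → Mar 23 2004.
Next: May 2004 → May 23 2004.

Mar 23 2004, May 23 2004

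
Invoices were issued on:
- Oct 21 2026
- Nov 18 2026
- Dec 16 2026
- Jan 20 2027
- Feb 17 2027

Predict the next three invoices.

Mar 17 2027, Apr 21 2027, May 19 2027

All dates are Wednesdays, 28, 28, 35, 28 days apart.
Specifically, the 3rd Wednesday of each month.
March 2027 — 3rd Wednesday is Mar 17 2027.
3rd Wednesday of April 2027: Apr 21 2027.
May 2027 — 3rd Wednesday is May 19 2027.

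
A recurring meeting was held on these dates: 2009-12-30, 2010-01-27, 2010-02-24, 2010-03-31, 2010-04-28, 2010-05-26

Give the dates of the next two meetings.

2010-06-30, 2010-07-28

All Wednesdays; the gaps (28, 28, 35, 28, 28) vary with month length.
This is the last Wednesday of each month.
Last Wednesday of June 2010: 2010-06-30.
July 2010 ends with Wednesday 2010-07-28.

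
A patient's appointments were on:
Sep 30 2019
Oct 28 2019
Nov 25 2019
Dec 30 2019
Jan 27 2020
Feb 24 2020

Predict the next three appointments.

Mar 30 2020, Apr 27 2020, May 25 2020

All Mondays; the gaps (28, 28, 35, 28, 28) vary with month length.
This is the last Monday of each month.
March 2020 ends with Monday Mar 30 2020.
April 2020 ends with Monday Apr 27 2020.
May 2020 ends with Monday May 25 2020.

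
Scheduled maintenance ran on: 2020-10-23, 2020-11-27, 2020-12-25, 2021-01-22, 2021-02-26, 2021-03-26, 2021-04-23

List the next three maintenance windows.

Gaps: 35, 28, 28, 35, 28, 28 days — a mix of 28 and 35. Every date is a Friday.
Each is the 4th Friday of its month.
4th Friday of May 2021: 2021-05-28.
4th Friday of June 2021: 2021-06-25.
4th Friday of July 2021: 2021-07-23.

2021-05-28, 2021-06-25, 2021-07-23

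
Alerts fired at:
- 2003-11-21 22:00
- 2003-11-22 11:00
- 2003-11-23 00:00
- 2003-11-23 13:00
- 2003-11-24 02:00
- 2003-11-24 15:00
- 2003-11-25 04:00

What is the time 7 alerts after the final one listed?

The interval is a steady 13 hours (13, 13, 13, 13, 13, 13).
2003-11-25 04:00 + 13 h = 2003-11-25 17:00.
2003-11-25 17:00 + 13 h = 2003-11-26 06:00.
2003-11-26 06:00 + 13 h = 2003-11-26 19:00.
2003-11-26 19:00 + 13 h = 2003-11-27 08:00.
2003-11-27 08:00 + 13 h = 2003-11-27 21:00.
2003-11-27 21:00 + 13 h = 2003-11-28 10:00.
2003-11-28 10:00 + 13 h = 2003-11-28 23:00.

2003-11-28 23:00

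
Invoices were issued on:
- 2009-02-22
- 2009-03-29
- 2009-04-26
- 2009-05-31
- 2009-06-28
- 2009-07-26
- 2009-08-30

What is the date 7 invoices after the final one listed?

2010-03-28

Every date is a Sunday; gaps 35, 28, 35, 28, 28, 35 days.
Each is the last Sunday of its month (at least one falls on the 29th or later, ruling out '4th Sunday').
September 2009 ends with Sunday 2009-09-27.
Last Sunday of October 2009: 2009-10-25.
Last Sunday of November 2009: 2009-11-29.
Last Sunday of December 2009: 2009-12-27.
January 2010 ends with Sunday 2010-01-31.
February 2010 ends with Sunday 2010-02-28.
Last Sunday of March 2010: 2010-03-28.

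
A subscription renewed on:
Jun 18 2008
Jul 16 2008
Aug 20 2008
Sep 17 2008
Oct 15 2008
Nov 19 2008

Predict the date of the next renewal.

Dec 17 2008

Gaps: 28, 35, 28, 28, 35 days — a mix of 28 and 35. Every date is a Wednesday.
Each is the 3rd Wednesday of its month.
December 2008 — 3rd Wednesday is Dec 17 2008.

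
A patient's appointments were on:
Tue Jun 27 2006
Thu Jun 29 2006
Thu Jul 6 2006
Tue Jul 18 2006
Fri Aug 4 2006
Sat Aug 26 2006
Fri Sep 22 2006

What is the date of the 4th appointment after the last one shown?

Gaps: 2, 7, 12, 17, 22, 27 days — each gap is 5 larger than the previous one.
Next gap: 32 days. Fri Sep 22 2006 + 32 days = Tue Oct 24 2006.
Next gap: 37 days. Tue Oct 24 2006 + 37 days = Thu Nov 30 2006.
Next gap: 42 days. Thu Nov 30 2006 + 42 days = Thu Jan 11 2007.
Next gap: 47 days. Thu Jan 11 2007 + 47 days = Tue Feb 27 2007.

Tue Feb 27 2007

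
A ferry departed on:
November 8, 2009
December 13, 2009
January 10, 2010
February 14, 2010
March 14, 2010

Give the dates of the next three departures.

April 11, 2010; May 9, 2010; June 13, 2010

These are Sundays at 28- or 35-day spacing (35, 28, 35, 28).
The pattern: 2nd Sunday of the month.
April 2010 — 2nd Sunday is April 11, 2010.
2nd Sunday of May 2010: May 9, 2010.
2nd Sunday of June 2010: June 13, 2010.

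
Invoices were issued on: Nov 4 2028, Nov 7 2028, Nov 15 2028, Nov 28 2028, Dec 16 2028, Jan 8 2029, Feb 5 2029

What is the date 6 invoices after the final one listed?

Gaps: 3, 8, 13, 18, 23, 28 days — each gap is 5 larger than the previous one.
Next gap: 33 days. Feb 5 2029 + 33 days = Mar 10 2029.
Next gap: 38 days. Mar 10 2029 + 38 days = Apr 17 2029.
Next gap: 43 days. Apr 17 2029 + 43 days = May 30 2029.
Next gap: 48 days. May 30 2029 + 48 days = Jul 17 2029.
Next gap: 53 days. Jul 17 2029 + 53 days = Sep 8 2029.
Next gap: 58 days. Sep 8 2029 + 58 days = Nov 5 2029.

Nov 5 2029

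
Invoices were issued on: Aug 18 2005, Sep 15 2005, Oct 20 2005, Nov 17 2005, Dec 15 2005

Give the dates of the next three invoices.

All dates are Thursdays, 28, 35, 28, 28 days apart.
Specifically, the 3rd Thursday of each month.
January 2006 — 3rd Thursday is Jan 19 2006.
3rd Thursday of February 2006: Feb 16 2006.
3rd Thursday of March 2006: Mar 16 2006.

Jan 19 2006, Feb 16 2006, Mar 16 2006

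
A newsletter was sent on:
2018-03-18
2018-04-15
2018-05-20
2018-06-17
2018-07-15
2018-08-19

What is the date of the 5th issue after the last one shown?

All dates are Sundays, 28, 35, 28, 28, 35 days apart.
Specifically, the 3rd Sunday of each month.
September 2018 — 3rd Sunday is 2018-09-16.
3rd Sunday of October 2018: 2018-10-21.
3rd Sunday of November 2018: 2018-11-18.
December 2018 — 3rd Sunday is 2018-12-16.
3rd Sunday of January 2019: 2019-01-20.

2019-01-20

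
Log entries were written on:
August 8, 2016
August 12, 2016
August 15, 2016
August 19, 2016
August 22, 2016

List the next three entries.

August 26, 2016; August 29, 2016; September 2, 2016

The gap pattern 4, 3, 4, 3 repeats every 2 events.
These are the Mondays and Fridays of each week.
Next Friday: August 26, 2016.
Next Monday: August 29, 2016.
The following Friday is September 2, 2016.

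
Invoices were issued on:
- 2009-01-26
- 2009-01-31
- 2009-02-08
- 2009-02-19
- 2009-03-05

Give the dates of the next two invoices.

2009-03-22, 2009-04-11

Gaps: 5, 8, 11, 14 days — each gap is 3 larger than the previous one.
Next gap: 17 days. 2009-03-05 + 17 days = 2009-03-22.
Next gap: 20 days. 2009-03-22 + 20 days = 2009-04-11.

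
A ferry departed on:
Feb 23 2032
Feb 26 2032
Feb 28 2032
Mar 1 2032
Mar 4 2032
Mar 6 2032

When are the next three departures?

Gaps: 3, 2, 2, 3, 2 days — not constant, but cyclic with period 3.
The events fall on every Monday, Thursday and Saturday.
The following Monday is Mar 8 2032.
Next Thursday: Mar 11 2032.
Next Saturday: Mar 13 2032.

Mar 8 2032, Mar 11 2032, Mar 13 2032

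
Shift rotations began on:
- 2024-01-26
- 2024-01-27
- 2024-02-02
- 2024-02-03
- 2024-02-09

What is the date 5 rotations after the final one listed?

2024-02-24

Gaps: 1, 6, 1, 6 days — not constant, but cyclic with period 2.
The events fall on every Friday and Saturday.
The following Saturday is 2024-02-10.
The following Friday is 2024-02-16.
Next Saturday: 2024-02-17.
The following Friday is 2024-02-23.
Next Saturday: 2024-02-24.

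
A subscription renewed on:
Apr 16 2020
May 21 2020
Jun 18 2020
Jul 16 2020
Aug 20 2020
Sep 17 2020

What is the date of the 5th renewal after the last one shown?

All dates are Thursdays, 35, 28, 28, 35, 28 days apart.
Specifically, the 3rd Thursday of each month.
3rd Thursday of October 2020: Oct 15 2020.
November 2020 — 3rd Thursday is Nov 19 2020.
December 2020 — 3rd Thursday is Dec 17 2020.
3rd Thursday of January 2021: Jan 21 2021.
February 2021 — 3rd Thursday is Feb 18 2021.

Feb 18 2021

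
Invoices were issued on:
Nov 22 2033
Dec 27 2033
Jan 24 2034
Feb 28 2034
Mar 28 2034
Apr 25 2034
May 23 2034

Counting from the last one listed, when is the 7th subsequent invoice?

Dec 26 2034

All dates are Tuesdays, 35, 28, 35, 28, 28, 28 days apart.
Specifically, the 4th Tuesday of each month.
June 2034 — 4th Tuesday is Jun 27 2034.
4th Tuesday of July 2034: Jul 25 2034.
4th Tuesday of August 2034: Aug 22 2034.
4th Tuesday of September 2034: Sep 26 2034.
4th Tuesday of October 2034: Oct 24 2034.
4th Tuesday of November 2034: Nov 28 2034.
December 2034 — 4th Tuesday is Dec 26 2034.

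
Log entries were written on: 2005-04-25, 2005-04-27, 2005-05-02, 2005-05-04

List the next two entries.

2005-05-09, 2005-05-11

Every event lands on a Monday or Wednesday (gaps cycle 2, 5, 2).
So the schedule is: every Monday and Wednesday.
Next Monday: 2005-05-09.
The following Wednesday is 2005-05-11.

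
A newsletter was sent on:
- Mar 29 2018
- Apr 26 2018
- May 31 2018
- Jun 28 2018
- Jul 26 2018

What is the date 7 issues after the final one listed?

These are Thursdays with 28, 35, 28, 28-day gaps.
Each is the final Thursday of its month — Mar 29 2018 is past the 28th, so '4th Thursday' doesn't fit.
August 2018 ends with Thursday Aug 30 2018.
September 2018 ends with Thursday Sep 27 2018.
October 2018 ends with Thursday Oct 25 2018.
Last Thursday of November 2018: Nov 29 2018.
Last Thursday of December 2018: Dec 27 2018.
January 2019 ends with Thursday Jan 31 2019.
February 2019 ends with Thursday Feb 28 2019.

Feb 28 2019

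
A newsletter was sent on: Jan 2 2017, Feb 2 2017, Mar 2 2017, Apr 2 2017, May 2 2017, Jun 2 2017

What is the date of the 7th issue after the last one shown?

Each date is the 2nd; the gaps (31, 28, 31, 30, 31) track the month lengths.
The rule is the 2nd of each month.
Next: July 2017 → Jul 2 2017.
Next: August 2017 → Aug 2 2017.
September 2017: Sep 2 2017.
Next: October 2017 → Oct 2 2017.
Next: November 2017 → Nov 2 2017.
December 2017: Dec 2 2017.
Next: January 2018 → Jan 2 2018.

Jan 2 2018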